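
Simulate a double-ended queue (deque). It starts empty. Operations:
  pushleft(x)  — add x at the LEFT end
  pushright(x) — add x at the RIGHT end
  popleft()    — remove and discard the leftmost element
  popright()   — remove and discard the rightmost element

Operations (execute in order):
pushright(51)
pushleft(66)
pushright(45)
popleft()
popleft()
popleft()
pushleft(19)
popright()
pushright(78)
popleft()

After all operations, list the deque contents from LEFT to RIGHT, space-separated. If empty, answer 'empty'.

Answer: empty

Derivation:
pushright(51): [51]
pushleft(66): [66, 51]
pushright(45): [66, 51, 45]
popleft(): [51, 45]
popleft(): [45]
popleft(): []
pushleft(19): [19]
popright(): []
pushright(78): [78]
popleft(): []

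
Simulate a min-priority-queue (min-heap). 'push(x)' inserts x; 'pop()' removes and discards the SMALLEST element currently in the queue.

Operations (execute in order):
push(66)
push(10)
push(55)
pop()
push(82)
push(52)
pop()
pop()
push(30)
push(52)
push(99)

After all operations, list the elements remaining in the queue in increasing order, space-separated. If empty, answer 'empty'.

Answer: 30 52 66 82 99

Derivation:
push(66): heap contents = [66]
push(10): heap contents = [10, 66]
push(55): heap contents = [10, 55, 66]
pop() → 10: heap contents = [55, 66]
push(82): heap contents = [55, 66, 82]
push(52): heap contents = [52, 55, 66, 82]
pop() → 52: heap contents = [55, 66, 82]
pop() → 55: heap contents = [66, 82]
push(30): heap contents = [30, 66, 82]
push(52): heap contents = [30, 52, 66, 82]
push(99): heap contents = [30, 52, 66, 82, 99]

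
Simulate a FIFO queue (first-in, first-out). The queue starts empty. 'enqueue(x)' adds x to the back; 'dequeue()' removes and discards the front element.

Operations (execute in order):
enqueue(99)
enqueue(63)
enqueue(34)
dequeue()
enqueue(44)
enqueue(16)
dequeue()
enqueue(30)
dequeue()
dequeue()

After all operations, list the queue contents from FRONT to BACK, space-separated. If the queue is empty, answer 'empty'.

Answer: 16 30

Derivation:
enqueue(99): [99]
enqueue(63): [99, 63]
enqueue(34): [99, 63, 34]
dequeue(): [63, 34]
enqueue(44): [63, 34, 44]
enqueue(16): [63, 34, 44, 16]
dequeue(): [34, 44, 16]
enqueue(30): [34, 44, 16, 30]
dequeue(): [44, 16, 30]
dequeue(): [16, 30]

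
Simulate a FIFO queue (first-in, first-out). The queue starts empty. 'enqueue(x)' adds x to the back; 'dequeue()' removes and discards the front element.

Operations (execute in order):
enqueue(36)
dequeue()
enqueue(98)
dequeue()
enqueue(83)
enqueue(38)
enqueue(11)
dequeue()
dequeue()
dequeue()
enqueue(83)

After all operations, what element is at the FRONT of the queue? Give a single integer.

Answer: 83

Derivation:
enqueue(36): queue = [36]
dequeue(): queue = []
enqueue(98): queue = [98]
dequeue(): queue = []
enqueue(83): queue = [83]
enqueue(38): queue = [83, 38]
enqueue(11): queue = [83, 38, 11]
dequeue(): queue = [38, 11]
dequeue(): queue = [11]
dequeue(): queue = []
enqueue(83): queue = [83]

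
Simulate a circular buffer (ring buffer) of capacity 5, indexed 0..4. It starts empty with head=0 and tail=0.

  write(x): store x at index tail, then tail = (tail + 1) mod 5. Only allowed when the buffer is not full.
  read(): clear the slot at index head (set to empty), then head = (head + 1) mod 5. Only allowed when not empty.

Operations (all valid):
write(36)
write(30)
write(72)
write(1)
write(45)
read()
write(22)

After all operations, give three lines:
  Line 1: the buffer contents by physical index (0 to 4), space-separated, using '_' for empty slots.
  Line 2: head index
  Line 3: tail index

Answer: 22 30 72 1 45
1
1

Derivation:
write(36): buf=[36 _ _ _ _], head=0, tail=1, size=1
write(30): buf=[36 30 _ _ _], head=0, tail=2, size=2
write(72): buf=[36 30 72 _ _], head=0, tail=3, size=3
write(1): buf=[36 30 72 1 _], head=0, tail=4, size=4
write(45): buf=[36 30 72 1 45], head=0, tail=0, size=5
read(): buf=[_ 30 72 1 45], head=1, tail=0, size=4
write(22): buf=[22 30 72 1 45], head=1, tail=1, size=5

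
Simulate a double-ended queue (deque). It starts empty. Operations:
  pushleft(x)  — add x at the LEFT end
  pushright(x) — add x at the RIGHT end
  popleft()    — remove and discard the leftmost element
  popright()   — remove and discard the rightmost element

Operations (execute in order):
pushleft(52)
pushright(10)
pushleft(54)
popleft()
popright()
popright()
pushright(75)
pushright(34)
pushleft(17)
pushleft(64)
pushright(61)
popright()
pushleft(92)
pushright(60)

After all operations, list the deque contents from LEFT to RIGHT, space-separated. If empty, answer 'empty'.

pushleft(52): [52]
pushright(10): [52, 10]
pushleft(54): [54, 52, 10]
popleft(): [52, 10]
popright(): [52]
popright(): []
pushright(75): [75]
pushright(34): [75, 34]
pushleft(17): [17, 75, 34]
pushleft(64): [64, 17, 75, 34]
pushright(61): [64, 17, 75, 34, 61]
popright(): [64, 17, 75, 34]
pushleft(92): [92, 64, 17, 75, 34]
pushright(60): [92, 64, 17, 75, 34, 60]

Answer: 92 64 17 75 34 60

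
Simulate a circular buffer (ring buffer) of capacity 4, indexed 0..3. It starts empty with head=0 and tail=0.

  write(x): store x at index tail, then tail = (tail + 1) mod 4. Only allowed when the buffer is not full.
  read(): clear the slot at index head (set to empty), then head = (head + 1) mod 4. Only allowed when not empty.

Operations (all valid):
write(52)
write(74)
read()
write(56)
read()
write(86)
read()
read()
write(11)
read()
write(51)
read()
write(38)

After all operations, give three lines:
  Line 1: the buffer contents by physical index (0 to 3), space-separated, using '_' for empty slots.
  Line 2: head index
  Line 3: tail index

write(52): buf=[52 _ _ _], head=0, tail=1, size=1
write(74): buf=[52 74 _ _], head=0, tail=2, size=2
read(): buf=[_ 74 _ _], head=1, tail=2, size=1
write(56): buf=[_ 74 56 _], head=1, tail=3, size=2
read(): buf=[_ _ 56 _], head=2, tail=3, size=1
write(86): buf=[_ _ 56 86], head=2, tail=0, size=2
read(): buf=[_ _ _ 86], head=3, tail=0, size=1
read(): buf=[_ _ _ _], head=0, tail=0, size=0
write(11): buf=[11 _ _ _], head=0, tail=1, size=1
read(): buf=[_ _ _ _], head=1, tail=1, size=0
write(51): buf=[_ 51 _ _], head=1, tail=2, size=1
read(): buf=[_ _ _ _], head=2, tail=2, size=0
write(38): buf=[_ _ 38 _], head=2, tail=3, size=1

Answer: _ _ 38 _
2
3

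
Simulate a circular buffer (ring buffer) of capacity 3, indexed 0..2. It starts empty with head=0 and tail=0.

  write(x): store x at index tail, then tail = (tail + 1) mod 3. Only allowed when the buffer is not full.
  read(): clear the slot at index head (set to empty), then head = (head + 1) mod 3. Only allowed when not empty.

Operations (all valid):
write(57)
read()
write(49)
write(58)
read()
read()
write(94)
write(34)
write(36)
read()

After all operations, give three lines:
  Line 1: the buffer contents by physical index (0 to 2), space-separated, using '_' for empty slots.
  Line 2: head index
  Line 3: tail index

write(57): buf=[57 _ _], head=0, tail=1, size=1
read(): buf=[_ _ _], head=1, tail=1, size=0
write(49): buf=[_ 49 _], head=1, tail=2, size=1
write(58): buf=[_ 49 58], head=1, tail=0, size=2
read(): buf=[_ _ 58], head=2, tail=0, size=1
read(): buf=[_ _ _], head=0, tail=0, size=0
write(94): buf=[94 _ _], head=0, tail=1, size=1
write(34): buf=[94 34 _], head=0, tail=2, size=2
write(36): buf=[94 34 36], head=0, tail=0, size=3
read(): buf=[_ 34 36], head=1, tail=0, size=2

Answer: _ 34 36
1
0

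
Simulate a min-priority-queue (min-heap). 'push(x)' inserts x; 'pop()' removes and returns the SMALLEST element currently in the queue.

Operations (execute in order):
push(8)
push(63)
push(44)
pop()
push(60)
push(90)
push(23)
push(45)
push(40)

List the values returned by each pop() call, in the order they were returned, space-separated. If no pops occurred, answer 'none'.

Answer: 8

Derivation:
push(8): heap contents = [8]
push(63): heap contents = [8, 63]
push(44): heap contents = [8, 44, 63]
pop() → 8: heap contents = [44, 63]
push(60): heap contents = [44, 60, 63]
push(90): heap contents = [44, 60, 63, 90]
push(23): heap contents = [23, 44, 60, 63, 90]
push(45): heap contents = [23, 44, 45, 60, 63, 90]
push(40): heap contents = [23, 40, 44, 45, 60, 63, 90]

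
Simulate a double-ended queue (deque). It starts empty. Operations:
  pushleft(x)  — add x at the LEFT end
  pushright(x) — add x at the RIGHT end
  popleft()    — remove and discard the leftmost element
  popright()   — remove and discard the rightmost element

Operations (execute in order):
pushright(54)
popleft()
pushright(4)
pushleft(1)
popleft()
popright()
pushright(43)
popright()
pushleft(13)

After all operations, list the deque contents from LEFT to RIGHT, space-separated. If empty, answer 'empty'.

Answer: 13

Derivation:
pushright(54): [54]
popleft(): []
pushright(4): [4]
pushleft(1): [1, 4]
popleft(): [4]
popright(): []
pushright(43): [43]
popright(): []
pushleft(13): [13]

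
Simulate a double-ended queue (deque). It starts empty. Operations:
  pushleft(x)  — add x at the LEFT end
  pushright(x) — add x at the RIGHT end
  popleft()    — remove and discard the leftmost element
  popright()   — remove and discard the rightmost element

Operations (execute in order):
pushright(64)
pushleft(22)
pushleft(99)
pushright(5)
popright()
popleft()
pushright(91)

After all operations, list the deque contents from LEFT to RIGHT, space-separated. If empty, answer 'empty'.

pushright(64): [64]
pushleft(22): [22, 64]
pushleft(99): [99, 22, 64]
pushright(5): [99, 22, 64, 5]
popright(): [99, 22, 64]
popleft(): [22, 64]
pushright(91): [22, 64, 91]

Answer: 22 64 91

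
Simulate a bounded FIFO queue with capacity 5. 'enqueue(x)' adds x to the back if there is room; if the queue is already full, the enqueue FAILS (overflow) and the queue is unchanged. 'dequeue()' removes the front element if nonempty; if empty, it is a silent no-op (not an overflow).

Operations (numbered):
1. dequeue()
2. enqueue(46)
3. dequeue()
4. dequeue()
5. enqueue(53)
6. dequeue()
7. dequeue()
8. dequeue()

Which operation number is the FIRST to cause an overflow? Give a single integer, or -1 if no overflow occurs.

Answer: -1

Derivation:
1. dequeue(): empty, no-op, size=0
2. enqueue(46): size=1
3. dequeue(): size=0
4. dequeue(): empty, no-op, size=0
5. enqueue(53): size=1
6. dequeue(): size=0
7. dequeue(): empty, no-op, size=0
8. dequeue(): empty, no-op, size=0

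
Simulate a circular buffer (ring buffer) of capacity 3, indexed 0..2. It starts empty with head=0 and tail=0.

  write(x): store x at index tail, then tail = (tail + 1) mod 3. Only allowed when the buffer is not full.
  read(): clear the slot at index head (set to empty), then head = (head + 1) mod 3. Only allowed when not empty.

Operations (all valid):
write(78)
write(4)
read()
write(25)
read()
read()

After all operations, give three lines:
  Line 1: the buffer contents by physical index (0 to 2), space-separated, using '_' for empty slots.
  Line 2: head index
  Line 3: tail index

write(78): buf=[78 _ _], head=0, tail=1, size=1
write(4): buf=[78 4 _], head=0, tail=2, size=2
read(): buf=[_ 4 _], head=1, tail=2, size=1
write(25): buf=[_ 4 25], head=1, tail=0, size=2
read(): buf=[_ _ 25], head=2, tail=0, size=1
read(): buf=[_ _ _], head=0, tail=0, size=0

Answer: _ _ _
0
0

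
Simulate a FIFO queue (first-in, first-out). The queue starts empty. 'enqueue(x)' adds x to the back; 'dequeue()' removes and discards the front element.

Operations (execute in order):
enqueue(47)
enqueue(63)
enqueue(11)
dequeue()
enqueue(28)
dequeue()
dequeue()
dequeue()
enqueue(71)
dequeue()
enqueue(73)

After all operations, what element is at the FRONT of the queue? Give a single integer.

enqueue(47): queue = [47]
enqueue(63): queue = [47, 63]
enqueue(11): queue = [47, 63, 11]
dequeue(): queue = [63, 11]
enqueue(28): queue = [63, 11, 28]
dequeue(): queue = [11, 28]
dequeue(): queue = [28]
dequeue(): queue = []
enqueue(71): queue = [71]
dequeue(): queue = []
enqueue(73): queue = [73]

Answer: 73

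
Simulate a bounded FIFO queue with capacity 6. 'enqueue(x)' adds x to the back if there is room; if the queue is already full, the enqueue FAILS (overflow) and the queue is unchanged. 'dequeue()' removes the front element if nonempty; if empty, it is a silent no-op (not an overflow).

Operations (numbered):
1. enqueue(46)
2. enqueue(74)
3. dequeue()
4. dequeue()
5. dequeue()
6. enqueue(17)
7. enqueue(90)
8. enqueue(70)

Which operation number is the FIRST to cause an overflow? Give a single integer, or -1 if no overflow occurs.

1. enqueue(46): size=1
2. enqueue(74): size=2
3. dequeue(): size=1
4. dequeue(): size=0
5. dequeue(): empty, no-op, size=0
6. enqueue(17): size=1
7. enqueue(90): size=2
8. enqueue(70): size=3

Answer: -1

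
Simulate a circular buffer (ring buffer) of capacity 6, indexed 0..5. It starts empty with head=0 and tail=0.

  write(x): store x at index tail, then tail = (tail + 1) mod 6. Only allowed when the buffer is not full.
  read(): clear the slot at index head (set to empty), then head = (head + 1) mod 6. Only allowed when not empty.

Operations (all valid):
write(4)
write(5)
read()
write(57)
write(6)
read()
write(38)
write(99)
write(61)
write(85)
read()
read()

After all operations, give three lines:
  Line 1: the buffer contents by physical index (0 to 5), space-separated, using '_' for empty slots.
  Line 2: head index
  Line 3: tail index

write(4): buf=[4 _ _ _ _ _], head=0, tail=1, size=1
write(5): buf=[4 5 _ _ _ _], head=0, tail=2, size=2
read(): buf=[_ 5 _ _ _ _], head=1, tail=2, size=1
write(57): buf=[_ 5 57 _ _ _], head=1, tail=3, size=2
write(6): buf=[_ 5 57 6 _ _], head=1, tail=4, size=3
read(): buf=[_ _ 57 6 _ _], head=2, tail=4, size=2
write(38): buf=[_ _ 57 6 38 _], head=2, tail=5, size=3
write(99): buf=[_ _ 57 6 38 99], head=2, tail=0, size=4
write(61): buf=[61 _ 57 6 38 99], head=2, tail=1, size=5
write(85): buf=[61 85 57 6 38 99], head=2, tail=2, size=6
read(): buf=[61 85 _ 6 38 99], head=3, tail=2, size=5
read(): buf=[61 85 _ _ 38 99], head=4, tail=2, size=4

Answer: 61 85 _ _ 38 99
4
2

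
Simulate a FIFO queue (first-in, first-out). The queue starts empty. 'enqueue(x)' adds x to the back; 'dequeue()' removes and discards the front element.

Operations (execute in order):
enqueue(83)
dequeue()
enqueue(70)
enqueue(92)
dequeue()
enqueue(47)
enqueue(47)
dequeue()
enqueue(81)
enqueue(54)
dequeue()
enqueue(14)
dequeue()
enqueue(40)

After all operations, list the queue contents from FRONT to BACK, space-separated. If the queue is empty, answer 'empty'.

Answer: 81 54 14 40

Derivation:
enqueue(83): [83]
dequeue(): []
enqueue(70): [70]
enqueue(92): [70, 92]
dequeue(): [92]
enqueue(47): [92, 47]
enqueue(47): [92, 47, 47]
dequeue(): [47, 47]
enqueue(81): [47, 47, 81]
enqueue(54): [47, 47, 81, 54]
dequeue(): [47, 81, 54]
enqueue(14): [47, 81, 54, 14]
dequeue(): [81, 54, 14]
enqueue(40): [81, 54, 14, 40]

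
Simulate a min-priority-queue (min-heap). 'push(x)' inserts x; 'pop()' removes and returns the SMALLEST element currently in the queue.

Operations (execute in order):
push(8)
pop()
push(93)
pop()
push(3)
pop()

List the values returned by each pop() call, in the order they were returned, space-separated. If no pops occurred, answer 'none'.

push(8): heap contents = [8]
pop() → 8: heap contents = []
push(93): heap contents = [93]
pop() → 93: heap contents = []
push(3): heap contents = [3]
pop() → 3: heap contents = []

Answer: 8 93 3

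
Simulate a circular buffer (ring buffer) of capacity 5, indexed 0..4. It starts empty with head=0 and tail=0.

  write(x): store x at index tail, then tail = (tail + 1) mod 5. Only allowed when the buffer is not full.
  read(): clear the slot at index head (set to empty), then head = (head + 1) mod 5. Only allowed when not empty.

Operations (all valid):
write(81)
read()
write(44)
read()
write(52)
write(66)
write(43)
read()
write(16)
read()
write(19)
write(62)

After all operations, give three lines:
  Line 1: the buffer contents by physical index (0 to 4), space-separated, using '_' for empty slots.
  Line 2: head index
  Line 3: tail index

write(81): buf=[81 _ _ _ _], head=0, tail=1, size=1
read(): buf=[_ _ _ _ _], head=1, tail=1, size=0
write(44): buf=[_ 44 _ _ _], head=1, tail=2, size=1
read(): buf=[_ _ _ _ _], head=2, tail=2, size=0
write(52): buf=[_ _ 52 _ _], head=2, tail=3, size=1
write(66): buf=[_ _ 52 66 _], head=2, tail=4, size=2
write(43): buf=[_ _ 52 66 43], head=2, tail=0, size=3
read(): buf=[_ _ _ 66 43], head=3, tail=0, size=2
write(16): buf=[16 _ _ 66 43], head=3, tail=1, size=3
read(): buf=[16 _ _ _ 43], head=4, tail=1, size=2
write(19): buf=[16 19 _ _ 43], head=4, tail=2, size=3
write(62): buf=[16 19 62 _ 43], head=4, tail=3, size=4

Answer: 16 19 62 _ 43
4
3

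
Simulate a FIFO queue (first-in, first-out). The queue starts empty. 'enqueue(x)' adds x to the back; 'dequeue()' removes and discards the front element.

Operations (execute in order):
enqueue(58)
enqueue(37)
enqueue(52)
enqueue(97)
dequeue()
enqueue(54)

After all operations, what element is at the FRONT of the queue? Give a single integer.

enqueue(58): queue = [58]
enqueue(37): queue = [58, 37]
enqueue(52): queue = [58, 37, 52]
enqueue(97): queue = [58, 37, 52, 97]
dequeue(): queue = [37, 52, 97]
enqueue(54): queue = [37, 52, 97, 54]

Answer: 37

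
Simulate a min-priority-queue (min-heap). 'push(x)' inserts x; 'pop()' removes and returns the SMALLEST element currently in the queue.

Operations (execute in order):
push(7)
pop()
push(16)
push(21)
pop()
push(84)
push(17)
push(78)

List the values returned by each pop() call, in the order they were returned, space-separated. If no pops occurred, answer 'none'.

Answer: 7 16

Derivation:
push(7): heap contents = [7]
pop() → 7: heap contents = []
push(16): heap contents = [16]
push(21): heap contents = [16, 21]
pop() → 16: heap contents = [21]
push(84): heap contents = [21, 84]
push(17): heap contents = [17, 21, 84]
push(78): heap contents = [17, 21, 78, 84]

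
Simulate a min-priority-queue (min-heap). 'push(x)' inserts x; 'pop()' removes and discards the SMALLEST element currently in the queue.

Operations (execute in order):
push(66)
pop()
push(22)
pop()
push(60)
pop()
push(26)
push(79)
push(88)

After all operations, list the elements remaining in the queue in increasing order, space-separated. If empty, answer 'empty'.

push(66): heap contents = [66]
pop() → 66: heap contents = []
push(22): heap contents = [22]
pop() → 22: heap contents = []
push(60): heap contents = [60]
pop() → 60: heap contents = []
push(26): heap contents = [26]
push(79): heap contents = [26, 79]
push(88): heap contents = [26, 79, 88]

Answer: 26 79 88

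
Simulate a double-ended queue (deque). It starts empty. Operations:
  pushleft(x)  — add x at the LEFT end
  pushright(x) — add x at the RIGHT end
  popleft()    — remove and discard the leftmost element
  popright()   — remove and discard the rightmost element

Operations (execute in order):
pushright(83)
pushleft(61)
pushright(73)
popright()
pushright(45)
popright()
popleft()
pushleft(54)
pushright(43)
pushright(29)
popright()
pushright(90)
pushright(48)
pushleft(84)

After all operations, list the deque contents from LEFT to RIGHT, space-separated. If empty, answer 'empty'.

pushright(83): [83]
pushleft(61): [61, 83]
pushright(73): [61, 83, 73]
popright(): [61, 83]
pushright(45): [61, 83, 45]
popright(): [61, 83]
popleft(): [83]
pushleft(54): [54, 83]
pushright(43): [54, 83, 43]
pushright(29): [54, 83, 43, 29]
popright(): [54, 83, 43]
pushright(90): [54, 83, 43, 90]
pushright(48): [54, 83, 43, 90, 48]
pushleft(84): [84, 54, 83, 43, 90, 48]

Answer: 84 54 83 43 90 48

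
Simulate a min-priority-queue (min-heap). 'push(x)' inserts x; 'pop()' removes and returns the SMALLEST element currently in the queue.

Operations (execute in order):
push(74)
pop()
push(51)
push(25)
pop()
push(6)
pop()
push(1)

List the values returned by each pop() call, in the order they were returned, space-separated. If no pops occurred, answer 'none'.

Answer: 74 25 6

Derivation:
push(74): heap contents = [74]
pop() → 74: heap contents = []
push(51): heap contents = [51]
push(25): heap contents = [25, 51]
pop() → 25: heap contents = [51]
push(6): heap contents = [6, 51]
pop() → 6: heap contents = [51]
push(1): heap contents = [1, 51]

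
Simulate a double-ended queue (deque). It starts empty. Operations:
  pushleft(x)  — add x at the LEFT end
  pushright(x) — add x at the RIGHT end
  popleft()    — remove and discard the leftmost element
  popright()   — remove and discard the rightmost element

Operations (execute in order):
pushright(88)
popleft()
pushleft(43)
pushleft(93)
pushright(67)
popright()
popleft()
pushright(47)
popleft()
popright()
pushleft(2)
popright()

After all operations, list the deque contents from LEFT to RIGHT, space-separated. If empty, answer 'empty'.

pushright(88): [88]
popleft(): []
pushleft(43): [43]
pushleft(93): [93, 43]
pushright(67): [93, 43, 67]
popright(): [93, 43]
popleft(): [43]
pushright(47): [43, 47]
popleft(): [47]
popright(): []
pushleft(2): [2]
popright(): []

Answer: empty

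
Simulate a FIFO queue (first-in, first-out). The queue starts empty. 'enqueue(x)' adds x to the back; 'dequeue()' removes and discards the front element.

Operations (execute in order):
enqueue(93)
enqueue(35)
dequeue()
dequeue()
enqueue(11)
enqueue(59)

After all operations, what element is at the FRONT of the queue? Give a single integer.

Answer: 11

Derivation:
enqueue(93): queue = [93]
enqueue(35): queue = [93, 35]
dequeue(): queue = [35]
dequeue(): queue = []
enqueue(11): queue = [11]
enqueue(59): queue = [11, 59]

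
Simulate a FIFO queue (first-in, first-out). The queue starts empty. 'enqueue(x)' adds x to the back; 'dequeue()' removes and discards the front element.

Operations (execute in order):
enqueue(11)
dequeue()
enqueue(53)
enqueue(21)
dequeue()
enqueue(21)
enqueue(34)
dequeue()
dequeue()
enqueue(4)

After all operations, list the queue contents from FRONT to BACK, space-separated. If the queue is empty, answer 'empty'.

Answer: 34 4

Derivation:
enqueue(11): [11]
dequeue(): []
enqueue(53): [53]
enqueue(21): [53, 21]
dequeue(): [21]
enqueue(21): [21, 21]
enqueue(34): [21, 21, 34]
dequeue(): [21, 34]
dequeue(): [34]
enqueue(4): [34, 4]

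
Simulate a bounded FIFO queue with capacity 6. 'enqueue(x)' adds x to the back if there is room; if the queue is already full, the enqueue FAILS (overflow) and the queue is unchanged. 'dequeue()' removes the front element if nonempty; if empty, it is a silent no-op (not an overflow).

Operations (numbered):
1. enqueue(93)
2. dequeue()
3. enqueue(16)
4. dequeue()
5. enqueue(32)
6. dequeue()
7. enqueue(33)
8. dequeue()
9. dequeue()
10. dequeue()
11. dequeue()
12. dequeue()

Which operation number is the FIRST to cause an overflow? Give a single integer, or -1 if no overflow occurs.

1. enqueue(93): size=1
2. dequeue(): size=0
3. enqueue(16): size=1
4. dequeue(): size=0
5. enqueue(32): size=1
6. dequeue(): size=0
7. enqueue(33): size=1
8. dequeue(): size=0
9. dequeue(): empty, no-op, size=0
10. dequeue(): empty, no-op, size=0
11. dequeue(): empty, no-op, size=0
12. dequeue(): empty, no-op, size=0

Answer: -1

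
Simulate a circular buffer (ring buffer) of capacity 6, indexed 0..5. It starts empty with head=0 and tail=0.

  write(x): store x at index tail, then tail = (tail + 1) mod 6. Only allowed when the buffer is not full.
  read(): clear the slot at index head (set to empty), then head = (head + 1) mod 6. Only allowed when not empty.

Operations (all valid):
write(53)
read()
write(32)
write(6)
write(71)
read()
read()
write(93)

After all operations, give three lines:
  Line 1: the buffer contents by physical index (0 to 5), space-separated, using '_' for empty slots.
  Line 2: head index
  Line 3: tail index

write(53): buf=[53 _ _ _ _ _], head=0, tail=1, size=1
read(): buf=[_ _ _ _ _ _], head=1, tail=1, size=0
write(32): buf=[_ 32 _ _ _ _], head=1, tail=2, size=1
write(6): buf=[_ 32 6 _ _ _], head=1, tail=3, size=2
write(71): buf=[_ 32 6 71 _ _], head=1, tail=4, size=3
read(): buf=[_ _ 6 71 _ _], head=2, tail=4, size=2
read(): buf=[_ _ _ 71 _ _], head=3, tail=4, size=1
write(93): buf=[_ _ _ 71 93 _], head=3, tail=5, size=2

Answer: _ _ _ 71 93 _
3
5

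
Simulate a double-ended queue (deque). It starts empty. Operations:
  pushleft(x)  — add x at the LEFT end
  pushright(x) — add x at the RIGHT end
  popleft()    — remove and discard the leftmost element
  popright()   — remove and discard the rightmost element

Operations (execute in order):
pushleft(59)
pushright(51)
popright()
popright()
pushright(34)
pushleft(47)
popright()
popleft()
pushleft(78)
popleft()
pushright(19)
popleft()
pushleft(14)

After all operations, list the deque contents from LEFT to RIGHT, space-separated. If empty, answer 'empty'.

pushleft(59): [59]
pushright(51): [59, 51]
popright(): [59]
popright(): []
pushright(34): [34]
pushleft(47): [47, 34]
popright(): [47]
popleft(): []
pushleft(78): [78]
popleft(): []
pushright(19): [19]
popleft(): []
pushleft(14): [14]

Answer: 14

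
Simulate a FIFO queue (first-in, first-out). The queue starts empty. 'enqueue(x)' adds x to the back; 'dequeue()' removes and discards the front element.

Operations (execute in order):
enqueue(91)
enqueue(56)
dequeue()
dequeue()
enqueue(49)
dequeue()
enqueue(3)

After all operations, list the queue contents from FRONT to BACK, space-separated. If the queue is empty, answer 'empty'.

Answer: 3

Derivation:
enqueue(91): [91]
enqueue(56): [91, 56]
dequeue(): [56]
dequeue(): []
enqueue(49): [49]
dequeue(): []
enqueue(3): [3]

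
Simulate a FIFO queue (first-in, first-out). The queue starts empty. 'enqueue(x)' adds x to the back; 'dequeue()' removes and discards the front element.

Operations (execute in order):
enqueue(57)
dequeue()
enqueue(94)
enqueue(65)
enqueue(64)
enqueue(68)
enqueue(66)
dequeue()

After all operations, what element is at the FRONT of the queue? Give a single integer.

Answer: 65

Derivation:
enqueue(57): queue = [57]
dequeue(): queue = []
enqueue(94): queue = [94]
enqueue(65): queue = [94, 65]
enqueue(64): queue = [94, 65, 64]
enqueue(68): queue = [94, 65, 64, 68]
enqueue(66): queue = [94, 65, 64, 68, 66]
dequeue(): queue = [65, 64, 68, 66]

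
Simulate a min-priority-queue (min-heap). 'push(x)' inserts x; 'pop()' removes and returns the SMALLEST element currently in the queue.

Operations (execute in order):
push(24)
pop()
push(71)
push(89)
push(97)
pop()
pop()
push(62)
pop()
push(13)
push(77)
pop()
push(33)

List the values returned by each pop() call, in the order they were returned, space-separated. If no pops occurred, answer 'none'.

push(24): heap contents = [24]
pop() → 24: heap contents = []
push(71): heap contents = [71]
push(89): heap contents = [71, 89]
push(97): heap contents = [71, 89, 97]
pop() → 71: heap contents = [89, 97]
pop() → 89: heap contents = [97]
push(62): heap contents = [62, 97]
pop() → 62: heap contents = [97]
push(13): heap contents = [13, 97]
push(77): heap contents = [13, 77, 97]
pop() → 13: heap contents = [77, 97]
push(33): heap contents = [33, 77, 97]

Answer: 24 71 89 62 13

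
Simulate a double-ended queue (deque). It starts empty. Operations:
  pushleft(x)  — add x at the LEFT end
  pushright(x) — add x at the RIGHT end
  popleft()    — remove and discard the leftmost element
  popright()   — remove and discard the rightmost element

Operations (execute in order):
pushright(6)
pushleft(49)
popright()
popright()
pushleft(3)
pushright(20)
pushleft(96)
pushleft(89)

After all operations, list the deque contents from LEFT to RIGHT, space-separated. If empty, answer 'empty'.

pushright(6): [6]
pushleft(49): [49, 6]
popright(): [49]
popright(): []
pushleft(3): [3]
pushright(20): [3, 20]
pushleft(96): [96, 3, 20]
pushleft(89): [89, 96, 3, 20]

Answer: 89 96 3 20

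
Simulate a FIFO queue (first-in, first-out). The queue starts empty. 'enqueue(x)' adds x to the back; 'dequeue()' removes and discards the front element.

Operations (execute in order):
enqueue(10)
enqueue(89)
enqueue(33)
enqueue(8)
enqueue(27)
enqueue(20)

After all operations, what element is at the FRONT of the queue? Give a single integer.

Answer: 10

Derivation:
enqueue(10): queue = [10]
enqueue(89): queue = [10, 89]
enqueue(33): queue = [10, 89, 33]
enqueue(8): queue = [10, 89, 33, 8]
enqueue(27): queue = [10, 89, 33, 8, 27]
enqueue(20): queue = [10, 89, 33, 8, 27, 20]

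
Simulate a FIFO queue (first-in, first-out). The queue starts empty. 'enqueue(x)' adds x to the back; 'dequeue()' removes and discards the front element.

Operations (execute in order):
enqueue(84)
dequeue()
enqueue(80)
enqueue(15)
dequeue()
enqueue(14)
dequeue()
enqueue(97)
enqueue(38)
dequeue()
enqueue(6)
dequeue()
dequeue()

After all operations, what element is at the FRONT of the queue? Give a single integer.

Answer: 6

Derivation:
enqueue(84): queue = [84]
dequeue(): queue = []
enqueue(80): queue = [80]
enqueue(15): queue = [80, 15]
dequeue(): queue = [15]
enqueue(14): queue = [15, 14]
dequeue(): queue = [14]
enqueue(97): queue = [14, 97]
enqueue(38): queue = [14, 97, 38]
dequeue(): queue = [97, 38]
enqueue(6): queue = [97, 38, 6]
dequeue(): queue = [38, 6]
dequeue(): queue = [6]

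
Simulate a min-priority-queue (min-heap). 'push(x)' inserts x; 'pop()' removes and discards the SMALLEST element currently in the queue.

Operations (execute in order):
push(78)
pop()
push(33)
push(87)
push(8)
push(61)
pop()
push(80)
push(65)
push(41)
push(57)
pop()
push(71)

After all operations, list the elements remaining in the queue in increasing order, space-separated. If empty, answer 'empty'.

Answer: 41 57 61 65 71 80 87

Derivation:
push(78): heap contents = [78]
pop() → 78: heap contents = []
push(33): heap contents = [33]
push(87): heap contents = [33, 87]
push(8): heap contents = [8, 33, 87]
push(61): heap contents = [8, 33, 61, 87]
pop() → 8: heap contents = [33, 61, 87]
push(80): heap contents = [33, 61, 80, 87]
push(65): heap contents = [33, 61, 65, 80, 87]
push(41): heap contents = [33, 41, 61, 65, 80, 87]
push(57): heap contents = [33, 41, 57, 61, 65, 80, 87]
pop() → 33: heap contents = [41, 57, 61, 65, 80, 87]
push(71): heap contents = [41, 57, 61, 65, 71, 80, 87]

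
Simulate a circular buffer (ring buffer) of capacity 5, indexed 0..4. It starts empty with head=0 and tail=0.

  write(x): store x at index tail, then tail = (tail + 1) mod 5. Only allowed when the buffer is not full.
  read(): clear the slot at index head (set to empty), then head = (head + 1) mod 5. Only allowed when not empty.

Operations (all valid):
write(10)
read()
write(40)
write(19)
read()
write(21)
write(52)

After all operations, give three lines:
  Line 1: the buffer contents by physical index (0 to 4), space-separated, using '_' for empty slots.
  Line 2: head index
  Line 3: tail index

Answer: _ _ 19 21 52
2
0

Derivation:
write(10): buf=[10 _ _ _ _], head=0, tail=1, size=1
read(): buf=[_ _ _ _ _], head=1, tail=1, size=0
write(40): buf=[_ 40 _ _ _], head=1, tail=2, size=1
write(19): buf=[_ 40 19 _ _], head=1, tail=3, size=2
read(): buf=[_ _ 19 _ _], head=2, tail=3, size=1
write(21): buf=[_ _ 19 21 _], head=2, tail=4, size=2
write(52): buf=[_ _ 19 21 52], head=2, tail=0, size=3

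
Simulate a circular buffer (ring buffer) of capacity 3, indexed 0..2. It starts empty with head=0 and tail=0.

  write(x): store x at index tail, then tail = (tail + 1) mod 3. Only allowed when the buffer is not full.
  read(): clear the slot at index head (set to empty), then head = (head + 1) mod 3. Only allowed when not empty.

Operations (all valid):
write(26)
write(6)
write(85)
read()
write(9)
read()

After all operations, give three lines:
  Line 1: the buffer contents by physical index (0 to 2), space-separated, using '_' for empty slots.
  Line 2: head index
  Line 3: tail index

write(26): buf=[26 _ _], head=0, tail=1, size=1
write(6): buf=[26 6 _], head=0, tail=2, size=2
write(85): buf=[26 6 85], head=0, tail=0, size=3
read(): buf=[_ 6 85], head=1, tail=0, size=2
write(9): buf=[9 6 85], head=1, tail=1, size=3
read(): buf=[9 _ 85], head=2, tail=1, size=2

Answer: 9 _ 85
2
1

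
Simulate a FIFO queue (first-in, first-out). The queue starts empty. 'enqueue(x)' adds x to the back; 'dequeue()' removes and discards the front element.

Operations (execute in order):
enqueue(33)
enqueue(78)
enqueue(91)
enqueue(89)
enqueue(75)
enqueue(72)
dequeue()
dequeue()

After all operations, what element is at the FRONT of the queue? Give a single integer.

enqueue(33): queue = [33]
enqueue(78): queue = [33, 78]
enqueue(91): queue = [33, 78, 91]
enqueue(89): queue = [33, 78, 91, 89]
enqueue(75): queue = [33, 78, 91, 89, 75]
enqueue(72): queue = [33, 78, 91, 89, 75, 72]
dequeue(): queue = [78, 91, 89, 75, 72]
dequeue(): queue = [91, 89, 75, 72]

Answer: 91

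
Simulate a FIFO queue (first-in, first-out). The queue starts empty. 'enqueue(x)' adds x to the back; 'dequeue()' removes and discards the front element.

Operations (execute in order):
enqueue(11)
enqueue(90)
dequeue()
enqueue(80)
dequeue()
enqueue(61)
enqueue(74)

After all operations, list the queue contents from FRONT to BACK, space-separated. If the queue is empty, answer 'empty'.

enqueue(11): [11]
enqueue(90): [11, 90]
dequeue(): [90]
enqueue(80): [90, 80]
dequeue(): [80]
enqueue(61): [80, 61]
enqueue(74): [80, 61, 74]

Answer: 80 61 74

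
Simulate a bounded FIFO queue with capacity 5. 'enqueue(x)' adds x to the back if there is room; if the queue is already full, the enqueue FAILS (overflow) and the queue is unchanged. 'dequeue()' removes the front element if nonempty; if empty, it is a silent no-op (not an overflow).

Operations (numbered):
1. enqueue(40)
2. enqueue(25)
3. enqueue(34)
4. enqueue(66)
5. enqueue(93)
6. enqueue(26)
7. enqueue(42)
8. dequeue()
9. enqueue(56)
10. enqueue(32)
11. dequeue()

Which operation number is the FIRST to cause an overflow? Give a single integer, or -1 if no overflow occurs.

1. enqueue(40): size=1
2. enqueue(25): size=2
3. enqueue(34): size=3
4. enqueue(66): size=4
5. enqueue(93): size=5
6. enqueue(26): size=5=cap → OVERFLOW (fail)
7. enqueue(42): size=5=cap → OVERFLOW (fail)
8. dequeue(): size=4
9. enqueue(56): size=5
10. enqueue(32): size=5=cap → OVERFLOW (fail)
11. dequeue(): size=4

Answer: 6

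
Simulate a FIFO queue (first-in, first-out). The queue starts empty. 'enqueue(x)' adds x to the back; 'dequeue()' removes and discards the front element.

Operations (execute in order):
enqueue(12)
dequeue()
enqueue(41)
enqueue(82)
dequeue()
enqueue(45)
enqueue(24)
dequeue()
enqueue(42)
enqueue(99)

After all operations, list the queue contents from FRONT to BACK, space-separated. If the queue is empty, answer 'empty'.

enqueue(12): [12]
dequeue(): []
enqueue(41): [41]
enqueue(82): [41, 82]
dequeue(): [82]
enqueue(45): [82, 45]
enqueue(24): [82, 45, 24]
dequeue(): [45, 24]
enqueue(42): [45, 24, 42]
enqueue(99): [45, 24, 42, 99]

Answer: 45 24 42 99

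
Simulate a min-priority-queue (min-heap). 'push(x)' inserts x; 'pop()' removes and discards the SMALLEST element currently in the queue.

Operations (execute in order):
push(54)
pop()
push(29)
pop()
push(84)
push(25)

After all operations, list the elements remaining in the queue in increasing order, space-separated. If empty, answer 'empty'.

push(54): heap contents = [54]
pop() → 54: heap contents = []
push(29): heap contents = [29]
pop() → 29: heap contents = []
push(84): heap contents = [84]
push(25): heap contents = [25, 84]

Answer: 25 84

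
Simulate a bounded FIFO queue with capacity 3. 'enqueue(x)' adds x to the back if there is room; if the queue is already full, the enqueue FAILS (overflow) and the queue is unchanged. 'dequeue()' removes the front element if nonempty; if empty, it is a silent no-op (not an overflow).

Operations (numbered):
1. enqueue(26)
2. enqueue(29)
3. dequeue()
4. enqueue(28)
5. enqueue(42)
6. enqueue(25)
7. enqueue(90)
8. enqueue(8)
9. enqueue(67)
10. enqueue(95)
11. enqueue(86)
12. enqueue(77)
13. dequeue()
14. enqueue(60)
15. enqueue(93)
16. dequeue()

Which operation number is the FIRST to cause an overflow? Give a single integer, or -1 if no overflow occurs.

1. enqueue(26): size=1
2. enqueue(29): size=2
3. dequeue(): size=1
4. enqueue(28): size=2
5. enqueue(42): size=3
6. enqueue(25): size=3=cap → OVERFLOW (fail)
7. enqueue(90): size=3=cap → OVERFLOW (fail)
8. enqueue(8): size=3=cap → OVERFLOW (fail)
9. enqueue(67): size=3=cap → OVERFLOW (fail)
10. enqueue(95): size=3=cap → OVERFLOW (fail)
11. enqueue(86): size=3=cap → OVERFLOW (fail)
12. enqueue(77): size=3=cap → OVERFLOW (fail)
13. dequeue(): size=2
14. enqueue(60): size=3
15. enqueue(93): size=3=cap → OVERFLOW (fail)
16. dequeue(): size=2

Answer: 6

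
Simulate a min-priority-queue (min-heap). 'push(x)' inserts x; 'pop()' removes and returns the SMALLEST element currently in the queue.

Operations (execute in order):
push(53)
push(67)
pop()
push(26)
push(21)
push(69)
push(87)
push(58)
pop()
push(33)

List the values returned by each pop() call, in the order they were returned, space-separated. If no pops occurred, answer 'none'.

Answer: 53 21

Derivation:
push(53): heap contents = [53]
push(67): heap contents = [53, 67]
pop() → 53: heap contents = [67]
push(26): heap contents = [26, 67]
push(21): heap contents = [21, 26, 67]
push(69): heap contents = [21, 26, 67, 69]
push(87): heap contents = [21, 26, 67, 69, 87]
push(58): heap contents = [21, 26, 58, 67, 69, 87]
pop() → 21: heap contents = [26, 58, 67, 69, 87]
push(33): heap contents = [26, 33, 58, 67, 69, 87]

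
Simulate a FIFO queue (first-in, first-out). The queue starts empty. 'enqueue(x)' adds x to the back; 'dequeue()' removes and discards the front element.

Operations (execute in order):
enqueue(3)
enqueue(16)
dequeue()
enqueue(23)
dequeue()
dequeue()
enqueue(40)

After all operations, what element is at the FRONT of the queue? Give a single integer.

enqueue(3): queue = [3]
enqueue(16): queue = [3, 16]
dequeue(): queue = [16]
enqueue(23): queue = [16, 23]
dequeue(): queue = [23]
dequeue(): queue = []
enqueue(40): queue = [40]

Answer: 40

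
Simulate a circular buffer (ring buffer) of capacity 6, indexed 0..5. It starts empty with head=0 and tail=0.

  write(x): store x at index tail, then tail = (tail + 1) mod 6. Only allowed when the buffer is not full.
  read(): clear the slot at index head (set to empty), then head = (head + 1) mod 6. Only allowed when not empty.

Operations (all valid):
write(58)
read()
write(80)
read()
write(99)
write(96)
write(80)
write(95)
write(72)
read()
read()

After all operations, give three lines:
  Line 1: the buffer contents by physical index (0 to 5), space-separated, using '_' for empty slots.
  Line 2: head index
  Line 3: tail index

write(58): buf=[58 _ _ _ _ _], head=0, tail=1, size=1
read(): buf=[_ _ _ _ _ _], head=1, tail=1, size=0
write(80): buf=[_ 80 _ _ _ _], head=1, tail=2, size=1
read(): buf=[_ _ _ _ _ _], head=2, tail=2, size=0
write(99): buf=[_ _ 99 _ _ _], head=2, tail=3, size=1
write(96): buf=[_ _ 99 96 _ _], head=2, tail=4, size=2
write(80): buf=[_ _ 99 96 80 _], head=2, tail=5, size=3
write(95): buf=[_ _ 99 96 80 95], head=2, tail=0, size=4
write(72): buf=[72 _ 99 96 80 95], head=2, tail=1, size=5
read(): buf=[72 _ _ 96 80 95], head=3, tail=1, size=4
read(): buf=[72 _ _ _ 80 95], head=4, tail=1, size=3

Answer: 72 _ _ _ 80 95
4
1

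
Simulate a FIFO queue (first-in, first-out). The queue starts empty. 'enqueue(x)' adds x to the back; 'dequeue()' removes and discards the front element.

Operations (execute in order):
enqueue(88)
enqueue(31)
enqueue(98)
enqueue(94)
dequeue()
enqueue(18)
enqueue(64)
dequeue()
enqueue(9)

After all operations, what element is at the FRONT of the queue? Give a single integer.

Answer: 98

Derivation:
enqueue(88): queue = [88]
enqueue(31): queue = [88, 31]
enqueue(98): queue = [88, 31, 98]
enqueue(94): queue = [88, 31, 98, 94]
dequeue(): queue = [31, 98, 94]
enqueue(18): queue = [31, 98, 94, 18]
enqueue(64): queue = [31, 98, 94, 18, 64]
dequeue(): queue = [98, 94, 18, 64]
enqueue(9): queue = [98, 94, 18, 64, 9]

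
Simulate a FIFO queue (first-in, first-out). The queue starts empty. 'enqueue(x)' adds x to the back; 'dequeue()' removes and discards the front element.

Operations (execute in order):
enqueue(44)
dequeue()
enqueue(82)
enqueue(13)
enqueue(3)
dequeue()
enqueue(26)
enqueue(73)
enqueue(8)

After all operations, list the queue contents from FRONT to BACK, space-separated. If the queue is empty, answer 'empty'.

Answer: 13 3 26 73 8

Derivation:
enqueue(44): [44]
dequeue(): []
enqueue(82): [82]
enqueue(13): [82, 13]
enqueue(3): [82, 13, 3]
dequeue(): [13, 3]
enqueue(26): [13, 3, 26]
enqueue(73): [13, 3, 26, 73]
enqueue(8): [13, 3, 26, 73, 8]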